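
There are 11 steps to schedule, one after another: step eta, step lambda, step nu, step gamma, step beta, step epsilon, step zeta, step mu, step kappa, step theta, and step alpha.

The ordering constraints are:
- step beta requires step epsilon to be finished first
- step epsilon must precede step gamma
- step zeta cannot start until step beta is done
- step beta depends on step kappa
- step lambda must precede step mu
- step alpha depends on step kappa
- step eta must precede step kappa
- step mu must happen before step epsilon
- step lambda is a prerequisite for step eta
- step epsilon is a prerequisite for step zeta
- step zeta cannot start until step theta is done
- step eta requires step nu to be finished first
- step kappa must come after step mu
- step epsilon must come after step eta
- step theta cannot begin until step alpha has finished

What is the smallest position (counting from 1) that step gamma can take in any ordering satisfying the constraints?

Working backwards through the constraints from step gamma, its full set of required predecessors is step eta, step lambda, step nu, step epsilon, step mu — 5 of them.
So at minimum 5 steps come before step gamma, putting step gamma no earlier than position 6. That position is achievable by scheduling exactly those predecessors first.

6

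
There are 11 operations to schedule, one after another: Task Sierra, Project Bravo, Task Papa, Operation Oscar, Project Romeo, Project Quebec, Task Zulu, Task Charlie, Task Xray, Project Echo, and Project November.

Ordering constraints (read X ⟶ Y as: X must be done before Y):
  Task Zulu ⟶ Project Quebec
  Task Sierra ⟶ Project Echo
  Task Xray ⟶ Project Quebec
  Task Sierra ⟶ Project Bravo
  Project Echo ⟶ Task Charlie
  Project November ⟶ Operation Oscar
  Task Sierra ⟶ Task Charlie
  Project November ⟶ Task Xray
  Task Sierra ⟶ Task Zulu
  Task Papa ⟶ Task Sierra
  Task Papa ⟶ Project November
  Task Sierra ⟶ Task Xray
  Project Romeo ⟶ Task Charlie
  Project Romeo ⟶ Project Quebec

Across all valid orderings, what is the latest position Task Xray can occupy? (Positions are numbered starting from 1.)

10

Following the constraints forward from Task Xray, its only required successor is Project Quebec.
So at least 1 operation follows Task Xray, putting Task Xray no later than position 10. That position is achievable by scheduling everything else first.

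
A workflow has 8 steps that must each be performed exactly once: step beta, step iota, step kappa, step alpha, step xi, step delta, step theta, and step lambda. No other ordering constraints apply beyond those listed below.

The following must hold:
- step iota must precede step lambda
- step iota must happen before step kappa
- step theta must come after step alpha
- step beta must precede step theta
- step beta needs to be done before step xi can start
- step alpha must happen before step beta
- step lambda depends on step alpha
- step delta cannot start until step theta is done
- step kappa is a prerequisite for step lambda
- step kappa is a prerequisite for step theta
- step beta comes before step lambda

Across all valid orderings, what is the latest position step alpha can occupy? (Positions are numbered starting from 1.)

Following every chain forward from step alpha, the steps that must come later are step beta, step xi, step delta, step theta, step lambda — 5 of them.
So at least 5 steps follow step alpha, putting step alpha no later than position 3. That position is achievable by scheduling everything else first.

3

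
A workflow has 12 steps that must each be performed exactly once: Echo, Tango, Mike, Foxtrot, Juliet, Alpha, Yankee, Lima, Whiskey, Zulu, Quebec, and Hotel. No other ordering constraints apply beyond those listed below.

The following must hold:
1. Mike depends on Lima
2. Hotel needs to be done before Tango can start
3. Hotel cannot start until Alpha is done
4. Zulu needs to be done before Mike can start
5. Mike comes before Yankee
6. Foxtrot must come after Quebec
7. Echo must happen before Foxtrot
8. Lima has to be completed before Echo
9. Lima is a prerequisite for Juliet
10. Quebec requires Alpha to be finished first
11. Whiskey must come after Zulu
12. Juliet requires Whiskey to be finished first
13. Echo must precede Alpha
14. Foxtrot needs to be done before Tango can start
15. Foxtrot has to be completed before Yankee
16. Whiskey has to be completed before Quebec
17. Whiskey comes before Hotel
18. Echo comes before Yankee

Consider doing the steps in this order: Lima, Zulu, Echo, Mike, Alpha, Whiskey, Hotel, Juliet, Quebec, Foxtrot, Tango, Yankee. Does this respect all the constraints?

Yes

Every stated constraint is respected: Echo sits at position 3, ahead of Yankee at position 12, and each of the other listed pairs likewise has the predecessor earlier in the sequence.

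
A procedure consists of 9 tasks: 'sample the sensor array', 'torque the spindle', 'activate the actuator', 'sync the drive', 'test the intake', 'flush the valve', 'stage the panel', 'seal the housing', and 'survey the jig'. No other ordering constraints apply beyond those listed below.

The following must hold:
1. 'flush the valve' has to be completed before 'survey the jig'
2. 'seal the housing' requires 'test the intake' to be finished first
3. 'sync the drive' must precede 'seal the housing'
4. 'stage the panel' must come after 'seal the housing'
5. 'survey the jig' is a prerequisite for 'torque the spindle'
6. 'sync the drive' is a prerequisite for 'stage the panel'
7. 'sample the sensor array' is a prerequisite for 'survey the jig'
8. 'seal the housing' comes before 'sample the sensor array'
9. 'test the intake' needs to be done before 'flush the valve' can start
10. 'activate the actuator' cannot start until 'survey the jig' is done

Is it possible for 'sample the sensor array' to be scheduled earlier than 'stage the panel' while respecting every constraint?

Yes

Nothing in the constraints forces 'stage the panel' before 'sample the sensor array' — there is no chain from 'stage the panel' to 'sample the sensor array'.
So a valid ordering placing 'sample the sensor array' earlier than 'stage the panel' exists.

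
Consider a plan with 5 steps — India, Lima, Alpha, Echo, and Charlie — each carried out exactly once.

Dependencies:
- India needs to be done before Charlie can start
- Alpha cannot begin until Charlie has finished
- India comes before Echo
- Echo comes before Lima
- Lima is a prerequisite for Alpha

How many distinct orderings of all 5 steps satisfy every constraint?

3

Only India has no prerequisites, so it must go first.
Systematically extending each partial ordering one step at a time and counting, there are 3 complete orderings.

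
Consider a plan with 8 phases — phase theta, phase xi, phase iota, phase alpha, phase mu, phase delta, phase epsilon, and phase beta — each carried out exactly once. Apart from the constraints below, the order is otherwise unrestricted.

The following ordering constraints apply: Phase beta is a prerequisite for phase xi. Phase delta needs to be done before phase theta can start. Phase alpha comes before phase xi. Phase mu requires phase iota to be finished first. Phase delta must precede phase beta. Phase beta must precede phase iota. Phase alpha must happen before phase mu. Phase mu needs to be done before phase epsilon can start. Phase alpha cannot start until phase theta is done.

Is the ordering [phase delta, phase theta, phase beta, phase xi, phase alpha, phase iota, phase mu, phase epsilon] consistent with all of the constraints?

Here phase alpha comes after phase xi.
Since phase alpha is required before phase xi, the ordering is invalid.

No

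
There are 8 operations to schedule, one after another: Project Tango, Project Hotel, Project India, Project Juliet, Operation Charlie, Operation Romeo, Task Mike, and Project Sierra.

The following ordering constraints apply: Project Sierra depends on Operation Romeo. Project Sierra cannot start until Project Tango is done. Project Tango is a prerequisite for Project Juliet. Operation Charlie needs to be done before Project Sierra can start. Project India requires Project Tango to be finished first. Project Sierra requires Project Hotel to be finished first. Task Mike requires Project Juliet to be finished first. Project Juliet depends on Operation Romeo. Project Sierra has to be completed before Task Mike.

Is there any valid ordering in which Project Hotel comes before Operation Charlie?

Yes

The constraints leave Project Hotel and Operation Charlie unordered relative to each other; nothing requires Operation Charlie earlier.
That means at least one valid schedule has Project Hotel before Operation Charlie.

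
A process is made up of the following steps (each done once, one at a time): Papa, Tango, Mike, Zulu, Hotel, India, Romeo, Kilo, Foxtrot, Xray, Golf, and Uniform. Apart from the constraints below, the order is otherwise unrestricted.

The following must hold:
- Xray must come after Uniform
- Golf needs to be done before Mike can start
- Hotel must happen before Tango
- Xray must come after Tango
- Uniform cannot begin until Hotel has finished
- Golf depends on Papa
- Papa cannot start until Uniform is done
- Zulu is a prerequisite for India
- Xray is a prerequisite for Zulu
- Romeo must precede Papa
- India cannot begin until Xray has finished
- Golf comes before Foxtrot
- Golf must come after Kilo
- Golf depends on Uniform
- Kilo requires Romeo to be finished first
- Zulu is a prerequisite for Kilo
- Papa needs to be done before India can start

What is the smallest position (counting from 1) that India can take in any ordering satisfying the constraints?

The steps that are forced before India, directly or transitively, are Papa, Tango, Zulu, Hotel, Romeo, Xray, Uniform. That's 7 steps.
With 7 mandatory predecessors, the earliest India can sit is position 7+1 = 8, and placing just those 7 first achieves it.

8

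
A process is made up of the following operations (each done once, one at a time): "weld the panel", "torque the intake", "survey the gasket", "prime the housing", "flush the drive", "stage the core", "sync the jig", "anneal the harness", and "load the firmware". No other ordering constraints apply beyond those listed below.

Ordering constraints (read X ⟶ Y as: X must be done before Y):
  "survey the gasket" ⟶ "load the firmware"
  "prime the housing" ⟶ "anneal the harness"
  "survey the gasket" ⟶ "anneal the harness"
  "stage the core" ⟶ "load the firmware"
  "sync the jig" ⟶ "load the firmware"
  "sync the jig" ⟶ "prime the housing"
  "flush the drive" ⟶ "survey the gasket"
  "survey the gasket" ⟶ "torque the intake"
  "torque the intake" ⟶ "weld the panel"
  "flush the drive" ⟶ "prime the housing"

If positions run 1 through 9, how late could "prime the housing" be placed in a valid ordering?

Following the constraints forward from "prime the housing", its only required successor is "anneal the harness".
So at least 1 operation follows "prime the housing", putting "prime the housing" no later than position 8. That position is achievable by scheduling everything else first.

8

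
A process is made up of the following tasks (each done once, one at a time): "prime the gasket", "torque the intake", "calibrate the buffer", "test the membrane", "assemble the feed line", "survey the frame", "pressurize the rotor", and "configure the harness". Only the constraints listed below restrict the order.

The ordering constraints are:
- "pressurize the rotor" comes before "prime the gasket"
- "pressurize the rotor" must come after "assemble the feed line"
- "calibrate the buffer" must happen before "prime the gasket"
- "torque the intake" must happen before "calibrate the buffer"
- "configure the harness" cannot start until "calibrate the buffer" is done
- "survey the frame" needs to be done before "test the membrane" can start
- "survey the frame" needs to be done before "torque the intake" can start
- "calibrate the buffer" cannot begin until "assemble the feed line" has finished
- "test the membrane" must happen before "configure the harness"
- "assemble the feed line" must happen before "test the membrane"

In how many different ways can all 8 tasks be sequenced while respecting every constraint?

2 tasks have no prerequisites ("assemble the feed line", "survey the frame"), so any of them could come first.
Systematically extending each partial ordering one task at a time and counting, there are 83 complete orderings.

83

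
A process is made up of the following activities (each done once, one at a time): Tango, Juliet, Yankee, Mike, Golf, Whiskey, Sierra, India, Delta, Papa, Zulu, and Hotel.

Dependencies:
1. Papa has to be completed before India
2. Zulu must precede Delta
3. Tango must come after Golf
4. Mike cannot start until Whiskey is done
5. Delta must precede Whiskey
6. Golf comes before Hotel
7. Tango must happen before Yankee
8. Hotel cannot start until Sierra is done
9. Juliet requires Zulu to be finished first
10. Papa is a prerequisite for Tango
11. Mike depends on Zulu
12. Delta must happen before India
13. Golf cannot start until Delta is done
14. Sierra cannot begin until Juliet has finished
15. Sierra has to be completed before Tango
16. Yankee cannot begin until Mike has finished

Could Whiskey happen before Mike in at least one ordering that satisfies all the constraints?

Whiskey is actually forced before Mike by the constraints, so certainly some valid ordering has Whiskey first.

Yes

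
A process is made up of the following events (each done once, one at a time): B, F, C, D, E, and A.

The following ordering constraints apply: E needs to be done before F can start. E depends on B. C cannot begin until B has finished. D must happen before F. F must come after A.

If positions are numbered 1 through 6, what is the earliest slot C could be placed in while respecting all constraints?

The only event forced before C (directly or transitively) is B.
So at minimum 1 event comes before C, putting C no earlier than position 2. That position is achievable by scheduling exactly that predecessor first.

2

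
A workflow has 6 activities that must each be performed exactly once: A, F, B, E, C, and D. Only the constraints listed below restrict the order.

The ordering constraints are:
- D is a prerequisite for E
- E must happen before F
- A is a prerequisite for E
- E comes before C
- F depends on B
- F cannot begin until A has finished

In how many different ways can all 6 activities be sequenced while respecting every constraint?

18

3 activities have no prerequisites (A, B, D), so any of them could come first.
Systematically extending each partial ordering one activity at a time and counting, there are 18 complete orderings.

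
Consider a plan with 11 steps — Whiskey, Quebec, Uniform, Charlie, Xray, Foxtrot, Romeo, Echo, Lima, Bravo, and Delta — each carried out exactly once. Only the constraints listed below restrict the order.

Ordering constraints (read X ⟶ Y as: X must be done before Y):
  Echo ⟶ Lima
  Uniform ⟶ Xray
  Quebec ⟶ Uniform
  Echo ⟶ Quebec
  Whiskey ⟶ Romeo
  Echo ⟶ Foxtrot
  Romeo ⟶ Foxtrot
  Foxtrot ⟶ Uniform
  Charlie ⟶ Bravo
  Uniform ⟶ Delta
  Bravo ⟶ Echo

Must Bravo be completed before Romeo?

No

No chain of constraints connects Bravo to Romeo in either direction.
There exist valid orderings with Romeo before Bravo, so Bravo is not required to come first.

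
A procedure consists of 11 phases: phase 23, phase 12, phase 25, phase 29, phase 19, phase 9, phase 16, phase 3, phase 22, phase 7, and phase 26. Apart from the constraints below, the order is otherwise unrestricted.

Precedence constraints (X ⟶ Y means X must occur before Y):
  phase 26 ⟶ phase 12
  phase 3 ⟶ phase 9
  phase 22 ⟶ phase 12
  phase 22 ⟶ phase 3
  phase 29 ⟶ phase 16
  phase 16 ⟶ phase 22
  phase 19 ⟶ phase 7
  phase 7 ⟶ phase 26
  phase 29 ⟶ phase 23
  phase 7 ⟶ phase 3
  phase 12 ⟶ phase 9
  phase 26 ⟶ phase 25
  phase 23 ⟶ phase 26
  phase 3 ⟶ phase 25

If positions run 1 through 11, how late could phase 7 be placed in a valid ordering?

Every phase that must follow phase 7 has to come after it. Tracing all chains starting from phase 7, those phases are: phase 12, phase 25, phase 9, phase 3, phase 26 — 5 in total.
So at least 5 phases follow phase 7, putting phase 7 no later than position 6. That position is achievable by scheduling everything else first.

6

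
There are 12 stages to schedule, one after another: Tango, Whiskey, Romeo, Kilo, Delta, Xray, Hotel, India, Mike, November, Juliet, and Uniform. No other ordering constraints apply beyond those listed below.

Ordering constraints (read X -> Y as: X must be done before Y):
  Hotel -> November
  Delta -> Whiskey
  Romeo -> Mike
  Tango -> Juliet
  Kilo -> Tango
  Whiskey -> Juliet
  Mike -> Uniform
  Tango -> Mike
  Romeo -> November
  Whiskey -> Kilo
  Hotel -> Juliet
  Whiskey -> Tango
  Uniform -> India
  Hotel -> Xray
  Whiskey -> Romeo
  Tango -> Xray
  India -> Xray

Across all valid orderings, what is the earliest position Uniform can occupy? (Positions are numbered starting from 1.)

Every stage that must precede Uniform has to come before it. Tracing all chains that end at Uniform, those stages are: Tango, Whiskey, Romeo, Kilo, Delta, Mike — 6 in total.
So at minimum 6 stages come before Uniform, putting Uniform no earlier than position 7. That position is achievable by scheduling exactly those predecessors first.

7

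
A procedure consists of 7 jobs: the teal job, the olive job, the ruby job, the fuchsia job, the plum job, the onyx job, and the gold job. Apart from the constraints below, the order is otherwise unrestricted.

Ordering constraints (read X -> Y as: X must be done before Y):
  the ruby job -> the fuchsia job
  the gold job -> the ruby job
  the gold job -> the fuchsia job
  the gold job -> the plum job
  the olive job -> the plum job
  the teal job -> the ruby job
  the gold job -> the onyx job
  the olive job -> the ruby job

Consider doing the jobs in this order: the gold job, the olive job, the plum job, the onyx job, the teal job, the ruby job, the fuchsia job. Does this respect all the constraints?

Yes

Going through the constraints one by one, each required predecessor appears earlier in the sequence than its dependent — e.g. the gold job (position 1) is before the fuchsia job (position 7), as required.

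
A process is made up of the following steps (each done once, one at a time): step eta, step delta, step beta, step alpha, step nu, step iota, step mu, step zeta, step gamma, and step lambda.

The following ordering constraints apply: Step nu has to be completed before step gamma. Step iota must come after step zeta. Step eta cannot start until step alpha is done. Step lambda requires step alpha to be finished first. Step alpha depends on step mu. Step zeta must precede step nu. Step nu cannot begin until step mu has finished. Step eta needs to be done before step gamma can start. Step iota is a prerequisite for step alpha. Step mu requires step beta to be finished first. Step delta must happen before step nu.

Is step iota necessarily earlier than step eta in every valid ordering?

There is a constraint chain step iota → step alpha → step eta.
That forces step iota before step eta in every valid schedule.

Yes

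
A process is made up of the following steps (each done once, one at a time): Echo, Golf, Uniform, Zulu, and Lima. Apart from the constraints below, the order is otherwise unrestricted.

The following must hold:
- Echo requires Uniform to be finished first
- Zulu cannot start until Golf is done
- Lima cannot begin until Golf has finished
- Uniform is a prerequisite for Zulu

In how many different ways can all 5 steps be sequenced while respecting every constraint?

The steps with no prerequisites are Golf, Uniform; any of them can be placed first.
Counting all ways to extend the partial order to a total order gives 16.

16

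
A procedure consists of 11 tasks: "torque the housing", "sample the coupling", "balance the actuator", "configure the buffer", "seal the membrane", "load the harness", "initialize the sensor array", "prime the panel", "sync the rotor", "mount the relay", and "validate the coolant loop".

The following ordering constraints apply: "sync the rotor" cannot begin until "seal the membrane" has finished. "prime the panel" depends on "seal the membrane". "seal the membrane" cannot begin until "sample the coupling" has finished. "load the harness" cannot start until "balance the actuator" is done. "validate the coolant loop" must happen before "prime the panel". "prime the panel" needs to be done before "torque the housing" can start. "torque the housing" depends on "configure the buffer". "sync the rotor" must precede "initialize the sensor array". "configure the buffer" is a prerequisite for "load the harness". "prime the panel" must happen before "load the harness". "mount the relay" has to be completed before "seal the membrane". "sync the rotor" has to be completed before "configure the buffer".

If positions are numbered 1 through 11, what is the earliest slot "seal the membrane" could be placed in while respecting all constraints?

Working backwards through the constraints from "seal the membrane", its full set of required predecessors is "sample the coupling", "mount the relay" — 2 of them.
So at minimum 2 tasks come before "seal the membrane", putting "seal the membrane" no earlier than position 3. That position is achievable by scheduling exactly those predecessors first.

3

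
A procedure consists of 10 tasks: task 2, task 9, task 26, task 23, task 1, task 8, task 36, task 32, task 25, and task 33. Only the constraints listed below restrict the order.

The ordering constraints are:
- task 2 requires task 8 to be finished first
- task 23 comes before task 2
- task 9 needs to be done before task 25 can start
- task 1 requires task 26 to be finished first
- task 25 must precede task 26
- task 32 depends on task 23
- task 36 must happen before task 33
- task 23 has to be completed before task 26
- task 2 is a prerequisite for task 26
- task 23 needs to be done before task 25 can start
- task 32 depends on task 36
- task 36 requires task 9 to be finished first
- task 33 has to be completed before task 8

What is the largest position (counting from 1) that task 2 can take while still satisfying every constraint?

8

Following every chain forward from task 2, the tasks that must come later are task 26, task 1 — 2 of them.
With 2 mandatory successors out of 10 tasks total, the latest slot for task 2 is 10−2 = 8, and it's reachable by doing all non-successors before task 2.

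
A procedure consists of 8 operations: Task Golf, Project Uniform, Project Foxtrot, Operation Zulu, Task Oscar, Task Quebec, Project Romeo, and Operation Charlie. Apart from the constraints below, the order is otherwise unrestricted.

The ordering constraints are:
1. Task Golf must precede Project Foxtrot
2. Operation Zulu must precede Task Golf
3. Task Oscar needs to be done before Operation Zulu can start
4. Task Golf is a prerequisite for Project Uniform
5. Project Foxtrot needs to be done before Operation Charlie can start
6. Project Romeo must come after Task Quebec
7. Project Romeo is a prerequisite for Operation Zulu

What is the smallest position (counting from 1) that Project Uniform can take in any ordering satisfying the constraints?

The operations that are forced before Project Uniform, directly or transitively, are Task Golf, Operation Zulu, Task Oscar, Task Quebec, Project Romeo. That's 5 operations.
So at minimum 5 operations come before Project Uniform, putting Project Uniform no earlier than position 6. That position is achievable by scheduling exactly those predecessors first.

6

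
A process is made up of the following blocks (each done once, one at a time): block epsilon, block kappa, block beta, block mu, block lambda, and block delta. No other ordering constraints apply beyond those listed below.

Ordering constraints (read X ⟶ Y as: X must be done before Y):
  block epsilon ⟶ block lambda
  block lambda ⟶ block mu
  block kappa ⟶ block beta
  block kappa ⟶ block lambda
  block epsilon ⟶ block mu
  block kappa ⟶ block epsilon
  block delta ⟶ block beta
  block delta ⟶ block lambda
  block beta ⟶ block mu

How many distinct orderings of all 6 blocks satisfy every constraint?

The blocks with no prerequisites are block kappa, block delta; any of them can be placed first.
Enumerating by repeatedly choosing an available block (one whose prerequisites are all placed) gives 8 distinct complete orderings.

8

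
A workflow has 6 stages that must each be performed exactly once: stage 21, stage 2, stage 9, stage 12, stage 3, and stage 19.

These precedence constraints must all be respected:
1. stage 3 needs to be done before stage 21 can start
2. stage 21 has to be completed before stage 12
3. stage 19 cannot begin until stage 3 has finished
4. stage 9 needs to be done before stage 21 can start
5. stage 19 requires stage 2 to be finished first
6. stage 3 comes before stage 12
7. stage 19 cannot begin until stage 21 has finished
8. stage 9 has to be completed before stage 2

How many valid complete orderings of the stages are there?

2 stages have no prerequisites (stage 9, stage 3), so any of them could come first.
Systematically extending each partial ordering one stage at a time and counting, there are 12 complete orderings.

12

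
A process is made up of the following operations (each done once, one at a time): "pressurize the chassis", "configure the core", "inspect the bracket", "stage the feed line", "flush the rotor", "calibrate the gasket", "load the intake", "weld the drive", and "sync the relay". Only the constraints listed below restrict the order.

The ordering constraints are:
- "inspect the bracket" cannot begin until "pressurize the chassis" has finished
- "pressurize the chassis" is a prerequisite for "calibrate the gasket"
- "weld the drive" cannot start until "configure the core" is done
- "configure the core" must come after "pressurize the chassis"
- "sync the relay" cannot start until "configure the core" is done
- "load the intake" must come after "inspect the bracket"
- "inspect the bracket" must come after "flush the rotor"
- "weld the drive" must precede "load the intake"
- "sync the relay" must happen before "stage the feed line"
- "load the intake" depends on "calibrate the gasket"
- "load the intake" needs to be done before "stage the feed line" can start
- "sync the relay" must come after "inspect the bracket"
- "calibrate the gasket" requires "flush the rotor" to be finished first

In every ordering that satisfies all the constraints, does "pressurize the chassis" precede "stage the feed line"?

There is a constraint chain "pressurize the chassis" → "configure the core" → "sync the relay" → "stage the feed line".
That forces "pressurize the chassis" before "stage the feed line" in every valid schedule.

Yes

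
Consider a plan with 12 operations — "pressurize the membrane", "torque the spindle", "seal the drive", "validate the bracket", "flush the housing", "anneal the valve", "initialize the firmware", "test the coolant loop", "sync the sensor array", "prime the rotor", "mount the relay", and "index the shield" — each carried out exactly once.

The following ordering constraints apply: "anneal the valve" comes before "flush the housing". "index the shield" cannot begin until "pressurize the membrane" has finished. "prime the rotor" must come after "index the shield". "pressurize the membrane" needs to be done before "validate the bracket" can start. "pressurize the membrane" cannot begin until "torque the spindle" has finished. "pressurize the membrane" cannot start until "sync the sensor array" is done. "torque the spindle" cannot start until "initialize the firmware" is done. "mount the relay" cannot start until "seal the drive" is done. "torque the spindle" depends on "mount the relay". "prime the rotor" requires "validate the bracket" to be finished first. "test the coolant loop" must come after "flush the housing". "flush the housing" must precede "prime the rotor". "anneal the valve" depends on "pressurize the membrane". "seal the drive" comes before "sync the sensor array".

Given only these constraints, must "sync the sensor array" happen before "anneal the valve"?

There is a constraint chain "sync the sensor array" → "pressurize the membrane" → "anneal the valve".
Hence "sync the sensor array" necessarily comes before "anneal the valve".

Yes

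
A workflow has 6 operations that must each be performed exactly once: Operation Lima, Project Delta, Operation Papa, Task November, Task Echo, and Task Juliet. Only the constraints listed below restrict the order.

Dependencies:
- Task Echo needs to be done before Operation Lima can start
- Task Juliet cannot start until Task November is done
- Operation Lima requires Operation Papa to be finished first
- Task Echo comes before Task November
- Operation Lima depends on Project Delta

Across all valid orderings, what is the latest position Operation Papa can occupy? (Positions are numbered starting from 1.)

5

Following the constraints forward from Operation Papa, its only required successor is Operation Lima.
With 1 mandatory successor out of 6 operations total, the latest slot for Operation Papa is 6−1 = 5, and it's reachable by doing all non-successors before Operation Papa.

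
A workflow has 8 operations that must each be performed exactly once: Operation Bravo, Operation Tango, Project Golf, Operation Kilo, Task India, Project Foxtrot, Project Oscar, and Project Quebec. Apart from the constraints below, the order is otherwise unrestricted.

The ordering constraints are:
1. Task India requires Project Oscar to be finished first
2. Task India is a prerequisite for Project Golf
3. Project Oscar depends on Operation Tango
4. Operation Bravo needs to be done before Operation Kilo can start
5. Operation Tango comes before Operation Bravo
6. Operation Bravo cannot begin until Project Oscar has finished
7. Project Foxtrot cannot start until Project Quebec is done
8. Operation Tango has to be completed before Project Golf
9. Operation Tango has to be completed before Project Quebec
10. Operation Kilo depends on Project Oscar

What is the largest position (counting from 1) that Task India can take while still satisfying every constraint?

Following the constraints forward from Task India, its only required successor is Project Golf.
So at least 1 operation follows Task India, putting Task India no later than position 7. That position is achievable by scheduling everything else first.

7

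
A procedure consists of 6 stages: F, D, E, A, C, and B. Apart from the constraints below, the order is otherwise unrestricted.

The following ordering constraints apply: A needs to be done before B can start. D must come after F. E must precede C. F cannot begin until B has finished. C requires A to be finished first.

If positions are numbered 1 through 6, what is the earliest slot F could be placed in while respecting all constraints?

Working backwards through the constraints from F, its full set of required predecessors is A, B — 2 of them.
So at minimum 2 stages come before F, putting F no earlier than position 3. That position is achievable by scheduling exactly those predecessors first.

3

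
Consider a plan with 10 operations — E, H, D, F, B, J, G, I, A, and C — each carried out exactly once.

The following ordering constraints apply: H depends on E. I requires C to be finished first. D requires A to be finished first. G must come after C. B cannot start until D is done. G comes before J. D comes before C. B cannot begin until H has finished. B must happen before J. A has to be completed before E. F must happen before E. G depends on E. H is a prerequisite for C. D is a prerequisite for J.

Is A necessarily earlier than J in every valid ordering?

Following the dependencies: A → D → J.
So A must precede J in any valid ordering.

Yes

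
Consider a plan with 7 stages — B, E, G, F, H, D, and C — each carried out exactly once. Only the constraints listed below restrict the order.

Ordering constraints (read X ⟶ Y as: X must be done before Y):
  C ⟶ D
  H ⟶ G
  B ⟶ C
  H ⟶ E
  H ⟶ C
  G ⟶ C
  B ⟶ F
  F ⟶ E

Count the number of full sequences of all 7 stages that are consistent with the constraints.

The stages with no prerequisites are B, H; any of them can be placed first.
Enumerating by repeatedly choosing an available stage (one whose prerequisites are all placed) gives 30 distinct complete orderings.

30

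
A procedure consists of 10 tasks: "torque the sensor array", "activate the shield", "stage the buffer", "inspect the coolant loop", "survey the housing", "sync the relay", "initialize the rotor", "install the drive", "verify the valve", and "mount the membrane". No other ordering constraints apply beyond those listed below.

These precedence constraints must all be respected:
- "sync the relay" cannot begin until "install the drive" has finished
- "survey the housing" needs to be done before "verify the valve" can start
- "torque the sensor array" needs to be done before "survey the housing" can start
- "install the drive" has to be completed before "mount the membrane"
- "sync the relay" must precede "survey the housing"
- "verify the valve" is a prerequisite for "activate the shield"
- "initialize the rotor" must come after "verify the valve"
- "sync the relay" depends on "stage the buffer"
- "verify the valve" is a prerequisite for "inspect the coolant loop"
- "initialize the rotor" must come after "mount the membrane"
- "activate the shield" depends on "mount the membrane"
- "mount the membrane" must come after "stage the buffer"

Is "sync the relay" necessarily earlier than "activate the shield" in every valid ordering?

Yes

Following the dependencies: "sync the relay" → "survey the housing" → "verify the valve" → "activate the shield".
That forces "sync the relay" before "activate the shield" in every valid schedule.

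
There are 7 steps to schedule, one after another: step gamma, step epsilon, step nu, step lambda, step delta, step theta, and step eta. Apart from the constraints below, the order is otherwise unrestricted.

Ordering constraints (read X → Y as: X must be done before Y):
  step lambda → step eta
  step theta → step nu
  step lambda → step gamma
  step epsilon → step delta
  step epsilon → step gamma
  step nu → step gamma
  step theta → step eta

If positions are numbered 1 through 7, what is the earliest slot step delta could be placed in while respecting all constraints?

Working backwards through the constraints from step delta, its only required predecessor is step epsilon.
With 1 mandatory predecessor, the earliest step delta can sit is position 1+1 = 2, and placing just that one first achieves it.

2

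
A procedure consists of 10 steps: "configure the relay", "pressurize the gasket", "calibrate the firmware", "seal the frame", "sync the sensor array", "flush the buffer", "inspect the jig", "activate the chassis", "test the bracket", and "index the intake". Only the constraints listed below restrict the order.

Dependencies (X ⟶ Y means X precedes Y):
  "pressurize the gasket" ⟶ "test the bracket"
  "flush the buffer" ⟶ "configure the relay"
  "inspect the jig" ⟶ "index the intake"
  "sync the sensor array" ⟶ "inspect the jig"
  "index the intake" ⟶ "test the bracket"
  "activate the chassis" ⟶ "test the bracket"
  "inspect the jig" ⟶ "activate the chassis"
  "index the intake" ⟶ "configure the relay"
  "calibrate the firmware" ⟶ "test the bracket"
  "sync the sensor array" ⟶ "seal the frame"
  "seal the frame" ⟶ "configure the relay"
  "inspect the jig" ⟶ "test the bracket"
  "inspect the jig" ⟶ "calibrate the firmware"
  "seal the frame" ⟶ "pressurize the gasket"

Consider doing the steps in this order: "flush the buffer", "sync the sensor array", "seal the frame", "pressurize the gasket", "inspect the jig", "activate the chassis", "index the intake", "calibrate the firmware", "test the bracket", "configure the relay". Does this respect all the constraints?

Every stated constraint is respected: "flush the buffer" sits at position 1, ahead of "configure the relay" at position 10, and each of the other listed pairs likewise has the predecessor earlier in the sequence.

Yes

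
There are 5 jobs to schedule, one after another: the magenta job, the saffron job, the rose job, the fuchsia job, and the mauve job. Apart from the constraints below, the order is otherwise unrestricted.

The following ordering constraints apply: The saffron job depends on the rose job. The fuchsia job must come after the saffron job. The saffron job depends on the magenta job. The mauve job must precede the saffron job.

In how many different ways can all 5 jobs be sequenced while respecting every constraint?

3 jobs have no prerequisites (the magenta job, the rose job, the mauve job), so any of them could come first.
Enumerating by repeatedly choosing an available job (one whose prerequisites are all placed) gives 6 distinct complete orderings.

6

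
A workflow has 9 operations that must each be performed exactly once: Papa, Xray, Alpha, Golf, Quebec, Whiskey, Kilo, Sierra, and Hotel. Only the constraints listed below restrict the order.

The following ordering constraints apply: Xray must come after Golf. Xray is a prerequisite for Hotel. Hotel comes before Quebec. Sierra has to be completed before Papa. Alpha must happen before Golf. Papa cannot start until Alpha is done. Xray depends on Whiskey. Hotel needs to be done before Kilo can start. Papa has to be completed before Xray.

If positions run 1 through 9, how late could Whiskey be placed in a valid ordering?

The operations that are forced after Whiskey, directly or by a chain of constraints, are Xray, Quebec, Kilo, Hotel. That's 4 operations.
With 4 mandatory successors out of 9 operations total, the latest slot for Whiskey is 9−4 = 5, and it's reachable by doing all non-successors before Whiskey.

5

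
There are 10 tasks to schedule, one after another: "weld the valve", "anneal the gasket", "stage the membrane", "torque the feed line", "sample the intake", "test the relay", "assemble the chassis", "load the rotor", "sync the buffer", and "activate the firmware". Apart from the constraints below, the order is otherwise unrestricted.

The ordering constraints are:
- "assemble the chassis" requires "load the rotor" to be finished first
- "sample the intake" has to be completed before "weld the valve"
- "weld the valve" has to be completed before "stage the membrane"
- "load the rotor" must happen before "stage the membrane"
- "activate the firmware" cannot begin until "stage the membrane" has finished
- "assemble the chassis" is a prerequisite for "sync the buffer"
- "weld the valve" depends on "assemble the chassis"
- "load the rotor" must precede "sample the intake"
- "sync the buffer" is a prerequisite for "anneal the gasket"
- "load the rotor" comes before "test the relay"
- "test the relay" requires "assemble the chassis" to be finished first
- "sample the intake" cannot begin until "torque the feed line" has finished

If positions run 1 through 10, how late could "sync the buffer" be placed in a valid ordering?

Following the constraints forward from "sync the buffer", its only required successor is "anneal the gasket".
With 1 mandatory successor out of 10 tasks total, the latest slot for "sync the buffer" is 10−1 = 9, and it's reachable by doing all non-successors before "sync the buffer".

9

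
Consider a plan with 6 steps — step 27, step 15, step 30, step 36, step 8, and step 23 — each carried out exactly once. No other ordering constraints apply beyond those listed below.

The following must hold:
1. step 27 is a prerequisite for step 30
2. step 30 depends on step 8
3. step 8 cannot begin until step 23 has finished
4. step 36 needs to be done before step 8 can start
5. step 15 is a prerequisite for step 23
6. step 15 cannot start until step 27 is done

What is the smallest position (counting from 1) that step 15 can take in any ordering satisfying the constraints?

The only step forced before step 15 (directly or transitively) is step 27.
So at minimum 1 step comes before step 15, putting step 15 no earlier than position 2. That position is achievable by scheduling exactly that predecessor first.

2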